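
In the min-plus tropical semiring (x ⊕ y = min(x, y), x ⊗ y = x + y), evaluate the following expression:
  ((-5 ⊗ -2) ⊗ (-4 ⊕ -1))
((-5 ⊗ -2) ⊗ (-4 ⊕ -1)) = -11

Expand innermost to outermost. Recall ⊕ takes the minimum of its arguments and ⊗ takes their sum. Working out the expression ((-5 ⊗ -2) ⊗ (-4 ⊕ -1)) gives -11.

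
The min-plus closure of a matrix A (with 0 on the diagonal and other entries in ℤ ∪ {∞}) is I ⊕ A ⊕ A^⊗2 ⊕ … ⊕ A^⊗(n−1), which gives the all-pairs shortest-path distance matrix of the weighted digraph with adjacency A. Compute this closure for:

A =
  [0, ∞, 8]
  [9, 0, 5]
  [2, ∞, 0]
Closure =
  [0, ∞, 8]
  [7, 0, 5]
  [2, ∞, 0]

This is the Floyd-Warshall all-pairs shortest-path computation. For each intermediate vertex k = 0, 1, …, 2, update dist[i][j] ← min(dist[i][j], dist[i][k] + dist[k][j]). The final matrix gives, for each (i, j), the minimum total weight of any directed path from i to j (possibly empty when i = j).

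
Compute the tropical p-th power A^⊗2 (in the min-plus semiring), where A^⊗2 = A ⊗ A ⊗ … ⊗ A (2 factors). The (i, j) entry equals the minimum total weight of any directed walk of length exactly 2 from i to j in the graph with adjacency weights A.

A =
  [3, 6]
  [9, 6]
A^⊗2 =
  [6, 9]
  [12, 12]

Each entry (A^⊗2)_ij equals the minimum over all length-2 walks i = v_0 → v_1 → … → v_2 = j of Σ_t A[v_t][v_{t+1}]. For example, for (i, j) = (0, 1) we minimise over 2 possible intermediate vertex sequences; the minimum is 9, attained along the walk 0 → 0 → 1.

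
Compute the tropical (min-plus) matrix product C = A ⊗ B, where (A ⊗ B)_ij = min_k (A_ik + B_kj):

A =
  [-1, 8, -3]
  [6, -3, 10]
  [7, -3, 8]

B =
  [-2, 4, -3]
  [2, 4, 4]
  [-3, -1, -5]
A ⊗ B =
  [-6, -4, -8]
  [-1, 1, 1]
  [-1, 1, 1]

Apply the min-plus product entry-by-entry:
  C[0][0] = min over k of (A[0][0] + B[0][0] = -1 + -2 = -3, A[0][1] + B[1][0] = 8 + 2 = 10, A[0][2] + B[2][0] = -3 + -3 = -6) = -6 (attained at k = 2)
  C[0][1] = min over k of (A[0][0] + B[0][1] = -1 + 4 = 3, A[0][1] + B[1][1] = 8 + 4 = 12, A[0][2] + B[2][1] = -3 + -1 = -4) = -4 (attained at k = 2)
  C[0][2] = min over k of (A[0][0] + B[0][2] = -1 + -3 = -4, A[0][1] + B[1][2] = 8 + 4 = 12, A[0][2] + B[2][2] = -3 + -5 = -8) = -8 (attained at k = 2)
  C[1][0] = min over k of (A[1][0] + B[0][0] = 6 + -2 = 4, A[1][1] + B[1][0] = -3 + 2 = -1, A[1][2] + B[2][0] = 10 + -3 = 7) = -1 (attained at k = 1)
  C[1][1] = min over k of (A[1][0] + B[0][1] = 6 + 4 = 10, A[1][1] + B[1][1] = -3 + 4 = 1, A[1][2] + B[2][1] = 10 + -1 = 9) = 1 (attained at k = 1)
  C[1][2] = min over k of (A[1][0] + B[0][2] = 6 + -3 = 3, A[1][1] + B[1][2] = -3 + 4 = 1, A[1][2] + B[2][2] = 10 + -5 = 5) = 1 (attained at k = 1)
  C[2][0] = min over k of (A[2][0] + B[0][0] = 7 + -2 = 5, A[2][1] + B[1][0] = -3 + 2 = -1, A[2][2] + B[2][0] = 8 + -3 = 5) = -1 (attained at k = 1)
  C[2][1] = min over k of (A[2][0] + B[0][1] = 7 + 4 = 11, A[2][1] + B[1][1] = -3 + 4 = 1, A[2][2] + B[2][1] = 8 + -1 = 7) = 1 (attained at k = 1)
  C[2][2] = min over k of (A[2][0] + B[0][2] = 7 + -3 = 4, A[2][1] + B[1][2] = -3 + 4 = 1, A[2][2] + B[2][2] = 8 + -5 = 3) = 1 (attained at k = 1)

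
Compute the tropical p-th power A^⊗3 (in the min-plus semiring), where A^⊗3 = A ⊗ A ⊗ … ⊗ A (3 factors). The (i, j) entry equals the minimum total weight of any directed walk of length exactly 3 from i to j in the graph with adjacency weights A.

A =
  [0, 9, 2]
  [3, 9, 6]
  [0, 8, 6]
A^⊗3 =
  [0, 9, 2]
  [3, 12, 5]
  [0, 9, 2]

Each entry (A^⊗3)_ij equals the minimum over all length-3 walks i = v_0 → v_1 → … → v_3 = j of Σ_t A[v_t][v_{t+1}]. For example, for (i, j) = (0, 2) we minimise over 9 possible intermediate vertex sequences; the minimum is 2, attained along the walk 0 → 0 → 0 → 2.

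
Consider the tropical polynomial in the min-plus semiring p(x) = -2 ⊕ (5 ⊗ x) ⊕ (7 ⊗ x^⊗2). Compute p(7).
p(7) = -2

A tropical monomial a ⊗ x^⊗i evaluates to a + i · x. Evaluating each term at x = 7:
  Term 0 contributes -2 + 0 · 7 = -2
  Term 1 contributes 5 + 1 · 7 = 12
  Term 2 contributes 7 + 2 · 7 = 21
p(7) = ⊕ of these = min[-2, 12, 21] = -2.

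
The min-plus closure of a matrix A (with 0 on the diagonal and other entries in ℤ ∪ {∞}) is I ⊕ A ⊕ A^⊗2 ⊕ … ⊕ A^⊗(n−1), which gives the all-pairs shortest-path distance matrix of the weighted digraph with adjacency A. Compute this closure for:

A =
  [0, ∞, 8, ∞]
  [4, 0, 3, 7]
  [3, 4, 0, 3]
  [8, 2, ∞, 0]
Closure =
  [0, 12, 8, 11]
  [4, 0, 3, 6]
  [3, 4, 0, 3]
  [6, 2, 5, 0]

This is the Floyd-Warshall all-pairs shortest-path computation. For each intermediate vertex k = 0, 1, …, 3, update dist[i][j] ← min(dist[i][j], dist[i][k] + dist[k][j]). The final matrix gives, for each (i, j), the minimum total weight of any directed path from i to j (possibly empty when i = j).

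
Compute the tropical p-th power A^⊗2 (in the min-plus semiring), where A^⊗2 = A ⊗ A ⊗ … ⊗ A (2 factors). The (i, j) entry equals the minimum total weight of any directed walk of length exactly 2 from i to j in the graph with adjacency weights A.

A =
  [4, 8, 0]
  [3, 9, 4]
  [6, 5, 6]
A^⊗2 =
  [6, 5, 4]
  [7, 9, 3]
  [8, 11, 6]

Each entry (A^⊗2)_ij equals the minimum over all length-2 walks i = v_0 → v_1 → … → v_2 = j of Σ_t A[v_t][v_{t+1}]. For example, for (i, j) = (0, 2) we minimise over 3 possible intermediate vertex sequences; the minimum is 4, attained along the walk 0 → 0 → 2.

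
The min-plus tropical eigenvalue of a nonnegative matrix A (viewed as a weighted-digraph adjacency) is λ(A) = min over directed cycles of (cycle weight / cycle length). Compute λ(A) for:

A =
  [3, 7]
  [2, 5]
λ(A) = 3

Enumerate directed cycles and compute their means (weight / length). Sample:
  cycle 0 → 0: weight = 3, length = 1, mean = 3/1 ≈ 3.000
  cycle 1 → 1: weight = 5, length = 1, mean = 5/1 ≈ 5.000
  cycle 0 → 1 → 0: weight = 9, length = 2, mean = 9/2 ≈ 4.500
  cycle 1 → 0 → 1: weight = 9, length = 2, mean = 9/2 ≈ 4.500
Minimum mean = 3.000, attained e.g. along the cycle 0 → 0 with weight 3 and length 1. So λ(A) = 3/1 = 3.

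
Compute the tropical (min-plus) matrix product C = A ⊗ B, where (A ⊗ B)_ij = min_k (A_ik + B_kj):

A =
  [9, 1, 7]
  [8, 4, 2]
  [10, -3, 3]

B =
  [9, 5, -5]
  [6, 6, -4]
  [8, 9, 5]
A ⊗ B =
  [7, 7, -3]
  [10, 10, 0]
  [3, 3, -7]

Apply the min-plus product entry-by-entry:
  C[0][0] = min over k of (A[0][0] + B[0][0] = 9 + 9 = 18, A[0][1] + B[1][0] = 1 + 6 = 7, A[0][2] + B[2][0] = 7 + 8 = 15) = 7 (attained at k = 1)
  C[0][1] = min over k of (A[0][0] + B[0][1] = 9 + 5 = 14, A[0][1] + B[1][1] = 1 + 6 = 7, A[0][2] + B[2][1] = 7 + 9 = 16) = 7 (attained at k = 1)
  C[0][2] = min over k of (A[0][0] + B[0][2] = 9 + -5 = 4, A[0][1] + B[1][2] = 1 + -4 = -3, A[0][2] + B[2][2] = 7 + 5 = 12) = -3 (attained at k = 1)
  C[1][0] = min over k of (A[1][0] + B[0][0] = 8 + 9 = 17, A[1][1] + B[1][0] = 4 + 6 = 10, A[1][2] + B[2][0] = 2 + 8 = 10) = 10 (attained at k = 1)
  C[1][1] = min over k of (A[1][0] + B[0][1] = 8 + 5 = 13, A[1][1] + B[1][1] = 4 + 6 = 10, A[1][2] + B[2][1] = 2 + 9 = 11) = 10 (attained at k = 1)
  C[1][2] = min over k of (A[1][0] + B[0][2] = 8 + -5 = 3, A[1][1] + B[1][2] = 4 + -4 = 0, A[1][2] + B[2][2] = 2 + 5 = 7) = 0 (attained at k = 1)
  C[2][0] = min over k of (A[2][0] + B[0][0] = 10 + 9 = 19, A[2][1] + B[1][0] = -3 + 6 = 3, A[2][2] + B[2][0] = 3 + 8 = 11) = 3 (attained at k = 1)
  C[2][1] = min over k of (A[2][0] + B[0][1] = 10 + 5 = 15, A[2][1] + B[1][1] = -3 + 6 = 3, A[2][2] + B[2][1] = 3 + 9 = 12) = 3 (attained at k = 1)
  C[2][2] = min over k of (A[2][0] + B[0][2] = 10 + -5 = 5, A[2][1] + B[1][2] = -3 + -4 = -7, A[2][2] + B[2][2] = 3 + 5 = 8) = -7 (attained at k = 1)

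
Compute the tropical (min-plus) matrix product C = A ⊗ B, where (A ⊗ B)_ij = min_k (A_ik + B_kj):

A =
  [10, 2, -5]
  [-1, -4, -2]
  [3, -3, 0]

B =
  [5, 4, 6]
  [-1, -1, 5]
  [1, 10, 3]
A ⊗ B =
  [-4, 1, -2]
  [-5, -5, 1]
  [-4, -4, 2]

Apply the min-plus product entry-by-entry:
  C[0][0] = min over k of (A[0][0] + B[0][0] = 10 + 5 = 15, A[0][1] + B[1][0] = 2 + -1 = 1, A[0][2] + B[2][0] = -5 + 1 = -4) = -4 (attained at k = 2)
  C[0][1] = min over k of (A[0][0] + B[0][1] = 10 + 4 = 14, A[0][1] + B[1][1] = 2 + -1 = 1, A[0][2] + B[2][1] = -5 + 10 = 5) = 1 (attained at k = 1)
  C[0][2] = min over k of (A[0][0] + B[0][2] = 10 + 6 = 16, A[0][1] + B[1][2] = 2 + 5 = 7, A[0][2] + B[2][2] = -5 + 3 = -2) = -2 (attained at k = 2)
  C[1][0] = min over k of (A[1][0] + B[0][0] = -1 + 5 = 4, A[1][1] + B[1][0] = -4 + -1 = -5, A[1][2] + B[2][0] = -2 + 1 = -1) = -5 (attained at k = 1)
  C[1][1] = min over k of (A[1][0] + B[0][1] = -1 + 4 = 3, A[1][1] + B[1][1] = -4 + -1 = -5, A[1][2] + B[2][1] = -2 + 10 = 8) = -5 (attained at k = 1)
  C[1][2] = min over k of (A[1][0] + B[0][2] = -1 + 6 = 5, A[1][1] + B[1][2] = -4 + 5 = 1, A[1][2] + B[2][2] = -2 + 3 = 1) = 1 (attained at k = 1)
  C[2][0] = min over k of (A[2][0] + B[0][0] = 3 + 5 = 8, A[2][1] + B[1][0] = -3 + -1 = -4, A[2][2] + B[2][0] = 0 + 1 = 1) = -4 (attained at k = 1)
  C[2][1] = min over k of (A[2][0] + B[0][1] = 3 + 4 = 7, A[2][1] + B[1][1] = -3 + -1 = -4, A[2][2] + B[2][1] = 0 + 10 = 10) = -4 (attained at k = 1)
  C[2][2] = min over k of (A[2][0] + B[0][2] = 3 + 6 = 9, A[2][1] + B[1][2] = -3 + 5 = 2, A[2][2] + B[2][2] = 0 + 3 = 3) = 2 (attained at k = 1)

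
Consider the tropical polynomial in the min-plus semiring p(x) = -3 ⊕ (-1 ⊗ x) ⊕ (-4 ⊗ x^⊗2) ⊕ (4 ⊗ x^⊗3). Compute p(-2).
p(-2) = -8

A tropical monomial a ⊗ x^⊗i evaluates to a + i · x. Evaluating each term at x = -2:
  Term 0 contributes -3 + 0 · -2 = -3
  Term 1 contributes -1 + 1 · -2 = -3
  Term 2 contributes -4 + 2 · -2 = -8
  Term 3 contributes 4 + 3 · -2 = -2
p(-2) = ⊕ of these = min[-3, -3, -8, -2] = -8.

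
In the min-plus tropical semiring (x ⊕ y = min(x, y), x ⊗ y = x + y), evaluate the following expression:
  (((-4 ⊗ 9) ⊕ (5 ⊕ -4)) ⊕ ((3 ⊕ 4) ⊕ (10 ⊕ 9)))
(((-4 ⊗ 9) ⊕ (5 ⊕ -4)) ⊕ ((3 ⊕ 4) ⊕ (10 ⊕ 9))) = -4

Expand innermost to outermost. Recall ⊕ takes the minimum of its arguments and ⊗ takes their sum. Working out the expression (((-4 ⊗ 9) ⊕ (5 ⊕ -4)) ⊕ ((3 ⊕ 4) ⊕ (10 ⊕ 9))) gives -4.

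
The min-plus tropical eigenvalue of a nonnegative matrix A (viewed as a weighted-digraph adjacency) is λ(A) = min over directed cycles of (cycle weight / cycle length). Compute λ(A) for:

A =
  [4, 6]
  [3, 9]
λ(A) = 4

Enumerate directed cycles and compute their means (weight / length). Sample:
  cycle 0 → 0: weight = 4, length = 1, mean = 4/1 ≈ 4.000
  cycle 1 → 1: weight = 9, length = 1, mean = 9/1 ≈ 9.000
  cycle 0 → 1 → 0: weight = 9, length = 2, mean = 9/2 ≈ 4.500
  cycle 1 → 0 → 1: weight = 9, length = 2, mean = 9/2 ≈ 4.500
Minimum mean = 4.000, attained e.g. along the cycle 0 → 0 with weight 4 and length 1. So λ(A) = 4/1 = 4.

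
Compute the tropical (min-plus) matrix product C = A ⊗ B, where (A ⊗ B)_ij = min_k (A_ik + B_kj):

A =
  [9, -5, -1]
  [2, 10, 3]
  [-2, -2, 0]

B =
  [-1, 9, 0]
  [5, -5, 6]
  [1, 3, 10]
A ⊗ B =
  [0, -10, 1]
  [1, 5, 2]
  [-3, -7, -2]

Apply the min-plus product entry-by-entry:
  C[0][0] = min over k of (A[0][0] + B[0][0] = 9 + -1 = 8, A[0][1] + B[1][0] = -5 + 5 = 0, A[0][2] + B[2][0] = -1 + 1 = 0) = 0 (attained at k = 1)
  C[0][1] = min over k of (A[0][0] + B[0][1] = 9 + 9 = 18, A[0][1] + B[1][1] = -5 + -5 = -10, A[0][2] + B[2][1] = -1 + 3 = 2) = -10 (attained at k = 1)
  C[0][2] = min over k of (A[0][0] + B[0][2] = 9 + 0 = 9, A[0][1] + B[1][2] = -5 + 6 = 1, A[0][2] + B[2][2] = -1 + 10 = 9) = 1 (attained at k = 1)
  C[1][0] = min over k of (A[1][0] + B[0][0] = 2 + -1 = 1, A[1][1] + B[1][0] = 10 + 5 = 15, A[1][2] + B[2][0] = 3 + 1 = 4) = 1 (attained at k = 0)
  C[1][1] = min over k of (A[1][0] + B[0][1] = 2 + 9 = 11, A[1][1] + B[1][1] = 10 + -5 = 5, A[1][2] + B[2][1] = 3 + 3 = 6) = 5 (attained at k = 1)
  C[1][2] = min over k of (A[1][0] + B[0][2] = 2 + 0 = 2, A[1][1] + B[1][2] = 10 + 6 = 16, A[1][2] + B[2][2] = 3 + 10 = 13) = 2 (attained at k = 0)
  C[2][0] = min over k of (A[2][0] + B[0][0] = -2 + -1 = -3, A[2][1] + B[1][0] = -2 + 5 = 3, A[2][2] + B[2][0] = 0 + 1 = 1) = -3 (attained at k = 0)
  C[2][1] = min over k of (A[2][0] + B[0][1] = -2 + 9 = 7, A[2][1] + B[1][1] = -2 + -5 = -7, A[2][2] + B[2][1] = 0 + 3 = 3) = -7 (attained at k = 1)
  C[2][2] = min over k of (A[2][0] + B[0][2] = -2 + 0 = -2, A[2][1] + B[1][2] = -2 + 6 = 4, A[2][2] + B[2][2] = 0 + 10 = 10) = -2 (attained at k = 0)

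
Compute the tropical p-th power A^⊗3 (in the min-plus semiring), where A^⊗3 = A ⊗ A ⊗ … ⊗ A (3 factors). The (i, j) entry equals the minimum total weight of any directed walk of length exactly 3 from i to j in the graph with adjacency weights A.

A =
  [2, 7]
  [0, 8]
A^⊗3 =
  [6, 11]
  [4, 9]

Each entry (A^⊗3)_ij equals the minimum over all length-3 walks i = v_0 → v_1 → … → v_3 = j of Σ_t A[v_t][v_{t+1}]. For example, for (i, j) = (0, 1) we minimise over 4 possible intermediate vertex sequences; the minimum is 11, attained along the walk 0 → 0 → 0 → 1.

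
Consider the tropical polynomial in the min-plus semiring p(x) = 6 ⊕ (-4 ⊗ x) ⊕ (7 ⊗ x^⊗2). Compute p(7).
p(7) = 3

A tropical monomial a ⊗ x^⊗i evaluates to a + i · x. Evaluating each term at x = 7:
  Term 0 contributes 6 + 0 · 7 = 6
  Term 1 contributes -4 + 1 · 7 = 3
  Term 2 contributes 7 + 2 · 7 = 21
p(7) = ⊕ of these = min[6, 3, 21] = 3.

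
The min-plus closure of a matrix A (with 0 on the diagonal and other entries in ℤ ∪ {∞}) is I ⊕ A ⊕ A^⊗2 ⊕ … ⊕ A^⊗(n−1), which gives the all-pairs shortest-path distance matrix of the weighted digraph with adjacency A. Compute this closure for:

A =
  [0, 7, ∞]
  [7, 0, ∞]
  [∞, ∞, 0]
Closure =
  [0, 7, ∞]
  [7, 0, ∞]
  [∞, ∞, 0]

This is the Floyd-Warshall all-pairs shortest-path computation. For each intermediate vertex k = 0, 1, …, 2, update dist[i][j] ← min(dist[i][j], dist[i][k] + dist[k][j]). The final matrix gives, for each (i, j), the minimum total weight of any directed path from i to j (possibly empty when i = j).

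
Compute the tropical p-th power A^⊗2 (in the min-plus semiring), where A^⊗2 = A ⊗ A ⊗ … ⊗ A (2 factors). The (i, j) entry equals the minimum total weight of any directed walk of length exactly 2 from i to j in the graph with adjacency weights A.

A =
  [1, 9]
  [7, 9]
A^⊗2 =
  [2, 10]
  [8, 16]

Each entry (A^⊗2)_ij equals the minimum over all length-2 walks i = v_0 → v_1 → … → v_2 = j of Σ_t A[v_t][v_{t+1}]. For example, for (i, j) = (0, 1) we minimise over 2 possible intermediate vertex sequences; the minimum is 10, attained along the walk 0 → 0 → 1.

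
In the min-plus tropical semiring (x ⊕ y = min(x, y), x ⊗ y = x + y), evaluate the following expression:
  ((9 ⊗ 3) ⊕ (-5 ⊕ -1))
((9 ⊗ 3) ⊕ (-5 ⊕ -1)) = -5

Expand innermost to outermost. Recall ⊕ takes the minimum of its arguments and ⊗ takes their sum. Working out the expression ((9 ⊗ 3) ⊕ (-5 ⊕ -1)) gives -5.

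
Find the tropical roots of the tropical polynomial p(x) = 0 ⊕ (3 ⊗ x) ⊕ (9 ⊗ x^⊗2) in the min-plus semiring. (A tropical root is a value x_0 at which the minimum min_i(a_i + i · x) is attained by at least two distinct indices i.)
Roots: {-6, -3}

Each tropical root is a break point of the lower envelope of the lines y = a_i + i · x (there are 3 lines, with slopes 0, 1, ..., 2). Only the lines that attain the minimum somewhere contribute to roots; other lines are dominated. Here the surviving (envelope) indices are i = 2, i = 1, i = 0.
Intersections between consecutive envelope lines give the roots: for adjacent envelope indices i < j the intersection is x = (a_i − a_j) / (j − i). Reading off the sorted break points: {-6, -3}.
Verification: at each break x_0, at least two indices attain the minimum of min_i(a_i + i · x_0).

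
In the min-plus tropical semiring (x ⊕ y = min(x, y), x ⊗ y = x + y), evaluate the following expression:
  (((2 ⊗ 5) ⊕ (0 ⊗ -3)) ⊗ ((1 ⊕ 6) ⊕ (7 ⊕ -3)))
(((2 ⊗ 5) ⊕ (0 ⊗ -3)) ⊗ ((1 ⊕ 6) ⊕ (7 ⊕ -3))) = -6

Expand innermost to outermost. Recall ⊕ takes the minimum of its arguments and ⊗ takes their sum. Working out the expression (((2 ⊗ 5) ⊕ (0 ⊗ -3)) ⊗ ((1 ⊕ 6) ⊕ (7 ⊕ -3))) gives -6.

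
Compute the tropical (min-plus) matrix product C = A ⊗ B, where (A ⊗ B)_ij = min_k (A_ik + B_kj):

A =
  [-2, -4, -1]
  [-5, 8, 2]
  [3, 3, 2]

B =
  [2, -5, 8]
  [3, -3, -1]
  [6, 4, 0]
A ⊗ B =
  [-1, -7, -5]
  [-3, -10, 2]
  [5, -2, 2]

Apply the min-plus product entry-by-entry:
  C[0][0] = min over k of (A[0][0] + B[0][0] = -2 + 2 = 0, A[0][1] + B[1][0] = -4 + 3 = -1, A[0][2] + B[2][0] = -1 + 6 = 5) = -1 (attained at k = 1)
  C[0][1] = min over k of (A[0][0] + B[0][1] = -2 + -5 = -7, A[0][1] + B[1][1] = -4 + -3 = -7, A[0][2] + B[2][1] = -1 + 4 = 3) = -7 (attained at k = 0)
  C[0][2] = min over k of (A[0][0] + B[0][2] = -2 + 8 = 6, A[0][1] + B[1][2] = -4 + -1 = -5, A[0][2] + B[2][2] = -1 + 0 = -1) = -5 (attained at k = 1)
  C[1][0] = min over k of (A[1][0] + B[0][0] = -5 + 2 = -3, A[1][1] + B[1][0] = 8 + 3 = 11, A[1][2] + B[2][0] = 2 + 6 = 8) = -3 (attained at k = 0)
  C[1][1] = min over k of (A[1][0] + B[0][1] = -5 + -5 = -10, A[1][1] + B[1][1] = 8 + -3 = 5, A[1][2] + B[2][1] = 2 + 4 = 6) = -10 (attained at k = 0)
  C[1][2] = min over k of (A[1][0] + B[0][2] = -5 + 8 = 3, A[1][1] + B[1][2] = 8 + -1 = 7, A[1][2] + B[2][2] = 2 + 0 = 2) = 2 (attained at k = 2)
  C[2][0] = min over k of (A[2][0] + B[0][0] = 3 + 2 = 5, A[2][1] + B[1][0] = 3 + 3 = 6, A[2][2] + B[2][0] = 2 + 6 = 8) = 5 (attained at k = 0)
  C[2][1] = min over k of (A[2][0] + B[0][1] = 3 + -5 = -2, A[2][1] + B[1][1] = 3 + -3 = 0, A[2][2] + B[2][1] = 2 + 4 = 6) = -2 (attained at k = 0)
  C[2][2] = min over k of (A[2][0] + B[0][2] = 3 + 8 = 11, A[2][1] + B[1][2] = 3 + -1 = 2, A[2][2] + B[2][2] = 2 + 0 = 2) = 2 (attained at k = 1)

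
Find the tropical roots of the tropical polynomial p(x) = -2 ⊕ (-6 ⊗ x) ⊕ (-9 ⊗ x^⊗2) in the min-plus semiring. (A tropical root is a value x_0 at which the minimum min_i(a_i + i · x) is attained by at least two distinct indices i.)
Roots: {3, 4}

Each tropical root is a break point of the lower envelope of the lines y = a_i + i · x (there are 3 lines, with slopes 0, 1, ..., 2). Only the lines that attain the minimum somewhere contribute to roots; other lines are dominated. Here the surviving (envelope) indices are i = 2, i = 1, i = 0.
Intersections between consecutive envelope lines give the roots: for adjacent envelope indices i < j the intersection is x = (a_i − a_j) / (j − i). Reading off the sorted break points: {3, 4}.
Verification: at each break x_0, at least two indices attain the minimum of min_i(a_i + i · x_0).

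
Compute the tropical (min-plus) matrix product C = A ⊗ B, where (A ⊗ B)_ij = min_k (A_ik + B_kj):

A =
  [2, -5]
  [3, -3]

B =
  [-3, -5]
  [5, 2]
A ⊗ B =
  [-1, -3]
  [0, -2]

Apply the min-plus product entry-by-entry:
  C[0][0] = min over k of (A[0][0] + B[0][0] = 2 + -3 = -1, A[0][1] + B[1][0] = -5 + 5 = 0) = -1 (attained at k = 0)
  C[0][1] = min over k of (A[0][0] + B[0][1] = 2 + -5 = -3, A[0][1] + B[1][1] = -5 + 2 = -3) = -3 (attained at k = 0)
  C[1][0] = min over k of (A[1][0] + B[0][0] = 3 + -3 = 0, A[1][1] + B[1][0] = -3 + 5 = 2) = 0 (attained at k = 0)
  C[1][1] = min over k of (A[1][0] + B[0][1] = 3 + -5 = -2, A[1][1] + B[1][1] = -3 + 2 = -1) = -2 (attained at k = 0)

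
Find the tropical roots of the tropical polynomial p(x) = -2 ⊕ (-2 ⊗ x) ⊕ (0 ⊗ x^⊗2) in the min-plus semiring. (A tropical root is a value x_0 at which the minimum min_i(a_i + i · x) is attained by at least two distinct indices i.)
Roots: {-2, 0}

Each tropical root is a break point of the lower envelope of the lines y = a_i + i · x (there are 3 lines, with slopes 0, 1, ..., 2). Only the lines that attain the minimum somewhere contribute to roots; other lines are dominated. Here the surviving (envelope) indices are i = 2, i = 1, i = 0.
Intersections between consecutive envelope lines give the roots: for adjacent envelope indices i < j the intersection is x = (a_i − a_j) / (j − i). Reading off the sorted break points: {-2, 0}.
Verification: at each break x_0, at least two indices attain the minimum of min_i(a_i + i · x_0).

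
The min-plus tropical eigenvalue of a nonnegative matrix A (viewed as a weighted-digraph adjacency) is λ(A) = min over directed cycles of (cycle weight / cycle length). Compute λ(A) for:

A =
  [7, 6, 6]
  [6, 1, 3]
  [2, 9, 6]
λ(A) = 1

Enumerate directed cycles and compute their means (weight / length). Sample:
  cycle 0 → 0: weight = 7, length = 1, mean = 7/1 ≈ 7.000
  cycle 1 → 1: weight = 1, length = 1, mean = 1/1 ≈ 1.000
  cycle 2 → 2: weight = 6, length = 1, mean = 6/1 ≈ 6.000
  cycle 0 → 1 → 0: weight = 12, length = 2, mean = 12/2 ≈ 6.000
  cycle 0 → 2 → 0: weight = 8, length = 2, mean = 8/2 ≈ 4.000
  cycle 1 → 0 → 1: weight = 12, length = 2, mean = 12/2 ≈ 6.000
Minimum mean = 1.000, attained e.g. along the cycle 1 → 1 with weight 1 and length 1. So λ(A) = 1/1 = 1.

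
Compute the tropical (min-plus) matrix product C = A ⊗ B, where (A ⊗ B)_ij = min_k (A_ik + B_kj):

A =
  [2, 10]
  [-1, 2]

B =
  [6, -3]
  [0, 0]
A ⊗ B =
  [8, -1]
  [2, -4]

Apply the min-plus product entry-by-entry:
  C[0][0] = min over k of (A[0][0] + B[0][0] = 2 + 6 = 8, A[0][1] + B[1][0] = 10 + 0 = 10) = 8 (attained at k = 0)
  C[0][1] = min over k of (A[0][0] + B[0][1] = 2 + -3 = -1, A[0][1] + B[1][1] = 10 + 0 = 10) = -1 (attained at k = 0)
  C[1][0] = min over k of (A[1][0] + B[0][0] = -1 + 6 = 5, A[1][1] + B[1][0] = 2 + 0 = 2) = 2 (attained at k = 1)
  C[1][1] = min over k of (A[1][0] + B[0][1] = -1 + -3 = -4, A[1][1] + B[1][1] = 2 + 0 = 2) = -4 (attained at k = 0)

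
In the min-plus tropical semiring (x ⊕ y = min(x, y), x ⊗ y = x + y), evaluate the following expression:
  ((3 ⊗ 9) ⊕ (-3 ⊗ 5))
((3 ⊗ 9) ⊕ (-3 ⊗ 5)) = 2

Expand innermost to outermost. Recall ⊕ takes the minimum of its arguments and ⊗ takes their sum. Working out the expression ((3 ⊗ 9) ⊕ (-3 ⊗ 5)) gives 2.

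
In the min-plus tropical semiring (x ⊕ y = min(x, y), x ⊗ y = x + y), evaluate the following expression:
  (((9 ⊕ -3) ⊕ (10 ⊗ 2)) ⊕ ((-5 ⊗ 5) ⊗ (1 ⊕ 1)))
(((9 ⊕ -3) ⊕ (10 ⊗ 2)) ⊕ ((-5 ⊗ 5) ⊗ (1 ⊕ 1))) = -3

Expand innermost to outermost. Recall ⊕ takes the minimum of its arguments and ⊗ takes their sum. Working out the expression (((9 ⊕ -3) ⊕ (10 ⊗ 2)) ⊕ ((-5 ⊗ 5) ⊗ (1 ⊕ 1))) gives -3.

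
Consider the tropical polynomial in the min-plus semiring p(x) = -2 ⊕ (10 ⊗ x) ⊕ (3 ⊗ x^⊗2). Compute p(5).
p(5) = -2

A tropical monomial a ⊗ x^⊗i evaluates to a + i · x. Evaluating each term at x = 5:
  Term 0 contributes -2 + 0 · 5 = -2
  Term 1 contributes 10 + 1 · 5 = 15
  Term 2 contributes 3 + 2 · 5 = 13
p(5) = ⊕ of these = min[-2, 15, 13] = -2.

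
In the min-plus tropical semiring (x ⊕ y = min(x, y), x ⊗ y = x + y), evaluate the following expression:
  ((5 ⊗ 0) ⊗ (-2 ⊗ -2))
((5 ⊗ 0) ⊗ (-2 ⊗ -2)) = 1

Expand innermost to outermost. Recall ⊕ takes the minimum of its arguments and ⊗ takes their sum. Working out the expression ((5 ⊗ 0) ⊗ (-2 ⊗ -2)) gives 1.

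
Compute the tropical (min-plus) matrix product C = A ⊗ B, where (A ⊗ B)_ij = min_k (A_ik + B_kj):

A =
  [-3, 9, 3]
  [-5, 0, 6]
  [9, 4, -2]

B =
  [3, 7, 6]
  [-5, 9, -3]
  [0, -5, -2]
A ⊗ B =
  [0, -2, 1]
  [-5, 1, -3]
  [-2, -7, -4]

Apply the min-plus product entry-by-entry:
  C[0][0] = min over k of (A[0][0] + B[0][0] = -3 + 3 = 0, A[0][1] + B[1][0] = 9 + -5 = 4, A[0][2] + B[2][0] = 3 + 0 = 3) = 0 (attained at k = 0)
  C[0][1] = min over k of (A[0][0] + B[0][1] = -3 + 7 = 4, A[0][1] + B[1][1] = 9 + 9 = 18, A[0][2] + B[2][1] = 3 + -5 = -2) = -2 (attained at k = 2)
  C[0][2] = min over k of (A[0][0] + B[0][2] = -3 + 6 = 3, A[0][1] + B[1][2] = 9 + -3 = 6, A[0][2] + B[2][2] = 3 + -2 = 1) = 1 (attained at k = 2)
  C[1][0] = min over k of (A[1][0] + B[0][0] = -5 + 3 = -2, A[1][1] + B[1][0] = 0 + -5 = -5, A[1][2] + B[2][0] = 6 + 0 = 6) = -5 (attained at k = 1)
  C[1][1] = min over k of (A[1][0] + B[0][1] = -5 + 7 = 2, A[1][1] + B[1][1] = 0 + 9 = 9, A[1][2] + B[2][1] = 6 + -5 = 1) = 1 (attained at k = 2)
  C[1][2] = min over k of (A[1][0] + B[0][2] = -5 + 6 = 1, A[1][1] + B[1][2] = 0 + -3 = -3, A[1][2] + B[2][2] = 6 + -2 = 4) = -3 (attained at k = 1)
  C[2][0] = min over k of (A[2][0] + B[0][0] = 9 + 3 = 12, A[2][1] + B[1][0] = 4 + -5 = -1, A[2][2] + B[2][0] = -2 + 0 = -2) = -2 (attained at k = 2)
  C[2][1] = min over k of (A[2][0] + B[0][1] = 9 + 7 = 16, A[2][1] + B[1][1] = 4 + 9 = 13, A[2][2] + B[2][1] = -2 + -5 = -7) = -7 (attained at k = 2)
  C[2][2] = min over k of (A[2][0] + B[0][2] = 9 + 6 = 15, A[2][1] + B[1][2] = 4 + -3 = 1, A[2][2] + B[2][2] = -2 + -2 = -4) = -4 (attained at k = 2)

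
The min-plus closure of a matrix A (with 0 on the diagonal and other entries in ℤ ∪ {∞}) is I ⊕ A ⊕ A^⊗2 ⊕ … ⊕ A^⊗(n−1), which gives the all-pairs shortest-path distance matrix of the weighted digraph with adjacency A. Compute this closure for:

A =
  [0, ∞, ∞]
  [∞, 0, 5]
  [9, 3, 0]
Closure =
  [0, ∞, ∞]
  [14, 0, 5]
  [9, 3, 0]

This is the Floyd-Warshall all-pairs shortest-path computation. For each intermediate vertex k = 0, 1, …, 2, update dist[i][j] ← min(dist[i][j], dist[i][k] + dist[k][j]). The final matrix gives, for each (i, j), the minimum total weight of any directed path from i to j (possibly empty when i = j).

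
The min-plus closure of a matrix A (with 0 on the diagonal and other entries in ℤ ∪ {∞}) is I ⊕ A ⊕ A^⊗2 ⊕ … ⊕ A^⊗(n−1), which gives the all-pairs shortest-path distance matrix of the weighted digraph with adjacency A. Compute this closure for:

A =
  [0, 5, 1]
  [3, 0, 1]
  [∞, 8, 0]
Closure =
  [0, 5, 1]
  [3, 0, 1]
  [11, 8, 0]

This is the Floyd-Warshall all-pairs shortest-path computation. For each intermediate vertex k = 0, 1, …, 2, update dist[i][j] ← min(dist[i][j], dist[i][k] + dist[k][j]). The final matrix gives, for each (i, j), the minimum total weight of any directed path from i to j (possibly empty when i = j).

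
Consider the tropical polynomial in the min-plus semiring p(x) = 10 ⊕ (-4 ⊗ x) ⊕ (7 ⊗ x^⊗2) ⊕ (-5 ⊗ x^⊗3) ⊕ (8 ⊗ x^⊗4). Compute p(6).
p(6) = 2

A tropical monomial a ⊗ x^⊗i evaluates to a + i · x. Evaluating each term at x = 6:
  Term 0 contributes 10 + 0 · 6 = 10
  Term 1 contributes -4 + 1 · 6 = 2
  Term 2 contributes 7 + 2 · 6 = 19
  Term 3 contributes -5 + 3 · 6 = 13
  Term 4 contributes 8 + 4 · 6 = 32
p(6) = ⊕ of these = min[10, 2, 19, 13, 32] = 2.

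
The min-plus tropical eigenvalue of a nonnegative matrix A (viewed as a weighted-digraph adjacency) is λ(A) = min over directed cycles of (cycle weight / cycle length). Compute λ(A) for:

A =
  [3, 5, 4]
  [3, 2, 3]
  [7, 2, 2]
λ(A) = 2

Enumerate directed cycles and compute their means (weight / length). Sample:
  cycle 0 → 0: weight = 3, length = 1, mean = 3/1 ≈ 3.000
  cycle 1 → 1: weight = 2, length = 1, mean = 2/1 ≈ 2.000
  cycle 2 → 2: weight = 2, length = 1, mean = 2/1 ≈ 2.000
  cycle 0 → 1 → 0: weight = 8, length = 2, mean = 8/2 ≈ 4.000
  cycle 0 → 2 → 0: weight = 11, length = 2, mean = 11/2 ≈ 5.500
  cycle 1 → 0 → 1: weight = 8, length = 2, mean = 8/2 ≈ 4.000
Minimum mean = 2.000, attained e.g. along the cycle 1 → 1 with weight 2 and length 1. So λ(A) = 2/1 = 2.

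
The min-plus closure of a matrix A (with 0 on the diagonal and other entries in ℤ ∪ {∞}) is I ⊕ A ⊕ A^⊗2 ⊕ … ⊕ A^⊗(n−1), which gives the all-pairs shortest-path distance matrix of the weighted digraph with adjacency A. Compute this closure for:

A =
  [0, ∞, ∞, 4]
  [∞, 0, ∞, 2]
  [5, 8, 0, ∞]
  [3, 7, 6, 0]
Closure =
  [0, 11, 10, 4]
  [5, 0, 8, 2]
  [5, 8, 0, 9]
  [3, 7, 6, 0]

This is the Floyd-Warshall all-pairs shortest-path computation. For each intermediate vertex k = 0, 1, …, 3, update dist[i][j] ← min(dist[i][j], dist[i][k] + dist[k][j]). The final matrix gives, for each (i, j), the minimum total weight of any directed path from i to j (possibly empty when i = j).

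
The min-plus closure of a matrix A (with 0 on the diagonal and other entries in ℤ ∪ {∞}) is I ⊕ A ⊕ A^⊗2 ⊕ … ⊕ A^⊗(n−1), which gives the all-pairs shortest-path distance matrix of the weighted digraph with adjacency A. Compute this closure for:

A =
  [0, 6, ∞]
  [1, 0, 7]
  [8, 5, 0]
Closure =
  [0, 6, 13]
  [1, 0, 7]
  [6, 5, 0]

This is the Floyd-Warshall all-pairs shortest-path computation. For each intermediate vertex k = 0, 1, …, 2, update dist[i][j] ← min(dist[i][j], dist[i][k] + dist[k][j]). The final matrix gives, for each (i, j), the minimum total weight of any directed path from i to j (possibly empty when i = j).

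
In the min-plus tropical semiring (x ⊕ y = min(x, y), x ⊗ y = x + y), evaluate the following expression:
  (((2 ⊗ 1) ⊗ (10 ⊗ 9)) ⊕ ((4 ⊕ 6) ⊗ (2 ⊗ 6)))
(((2 ⊗ 1) ⊗ (10 ⊗ 9)) ⊕ ((4 ⊕ 6) ⊗ (2 ⊗ 6))) = 12

Expand innermost to outermost. Recall ⊕ takes the minimum of its arguments and ⊗ takes their sum. Working out the expression (((2 ⊗ 1) ⊗ (10 ⊗ 9)) ⊕ ((4 ⊕ 6) ⊗ (2 ⊗ 6))) gives 12.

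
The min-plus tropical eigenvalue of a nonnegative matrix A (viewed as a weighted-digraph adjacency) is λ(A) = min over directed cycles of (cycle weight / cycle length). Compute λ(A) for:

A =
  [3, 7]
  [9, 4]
λ(A) = 3

Enumerate directed cycles and compute their means (weight / length). Sample:
  cycle 0 → 0: weight = 3, length = 1, mean = 3/1 ≈ 3.000
  cycle 1 → 1: weight = 4, length = 1, mean = 4/1 ≈ 4.000
  cycle 0 → 1 → 0: weight = 16, length = 2, mean = 16/2 ≈ 8.000
  cycle 1 → 0 → 1: weight = 16, length = 2, mean = 16/2 ≈ 8.000
Minimum mean = 3.000, attained e.g. along the cycle 0 → 0 with weight 3 and length 1. So λ(A) = 3/1 = 3.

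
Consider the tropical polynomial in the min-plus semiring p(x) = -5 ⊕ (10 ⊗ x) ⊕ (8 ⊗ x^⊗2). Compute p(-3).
p(-3) = -5

A tropical monomial a ⊗ x^⊗i evaluates to a + i · x. Evaluating each term at x = -3:
  Term 0 contributes -5 + 0 · -3 = -5
  Term 1 contributes 10 + 1 · -3 = 7
  Term 2 contributes 8 + 2 · -3 = 2
p(-3) = ⊕ of these = min[-5, 7, 2] = -5.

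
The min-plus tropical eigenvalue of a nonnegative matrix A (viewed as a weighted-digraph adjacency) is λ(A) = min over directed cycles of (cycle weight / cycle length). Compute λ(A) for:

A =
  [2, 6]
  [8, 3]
λ(A) = 2

Enumerate directed cycles and compute their means (weight / length). Sample:
  cycle 0 → 0: weight = 2, length = 1, mean = 2/1 ≈ 2.000
  cycle 1 → 1: weight = 3, length = 1, mean = 3/1 ≈ 3.000
  cycle 0 → 1 → 0: weight = 14, length = 2, mean = 14/2 ≈ 7.000
  cycle 1 → 0 → 1: weight = 14, length = 2, mean = 14/2 ≈ 7.000
Minimum mean = 2.000, attained e.g. along the cycle 0 → 0 with weight 2 and length 1. So λ(A) = 2/1 = 2.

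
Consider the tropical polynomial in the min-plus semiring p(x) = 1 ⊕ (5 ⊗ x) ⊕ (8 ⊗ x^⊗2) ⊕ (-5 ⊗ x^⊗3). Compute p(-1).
p(-1) = -8

A tropical monomial a ⊗ x^⊗i evaluates to a + i · x. Evaluating each term at x = -1:
  Term 0 contributes 1 + 0 · -1 = 1
  Term 1 contributes 5 + 1 · -1 = 4
  Term 2 contributes 8 + 2 · -1 = 6
  Term 3 contributes -5 + 3 · -1 = -8
p(-1) = ⊕ of these = min[1, 4, 6, -8] = -8.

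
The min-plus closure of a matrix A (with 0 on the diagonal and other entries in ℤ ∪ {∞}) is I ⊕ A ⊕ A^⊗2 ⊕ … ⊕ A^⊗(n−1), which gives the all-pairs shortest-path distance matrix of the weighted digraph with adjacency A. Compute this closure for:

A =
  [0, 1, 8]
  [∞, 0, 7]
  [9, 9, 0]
Closure =
  [0, 1, 8]
  [16, 0, 7]
  [9, 9, 0]

This is the Floyd-Warshall all-pairs shortest-path computation. For each intermediate vertex k = 0, 1, …, 2, update dist[i][j] ← min(dist[i][j], dist[i][k] + dist[k][j]). The final matrix gives, for each (i, j), the minimum total weight of any directed path from i to j (possibly empty when i = j).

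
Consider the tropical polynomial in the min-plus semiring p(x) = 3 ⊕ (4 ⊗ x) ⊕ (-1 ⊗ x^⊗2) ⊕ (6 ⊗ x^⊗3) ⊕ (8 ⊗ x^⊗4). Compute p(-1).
p(-1) = -3

A tropical monomial a ⊗ x^⊗i evaluates to a + i · x. Evaluating each term at x = -1:
  Term 0 contributes 3 + 0 · -1 = 3
  Term 1 contributes 4 + 1 · -1 = 3
  Term 2 contributes -1 + 2 · -1 = -3
  Term 3 contributes 6 + 3 · -1 = 3
  Term 4 contributes 8 + 4 · -1 = 4
p(-1) = ⊕ of these = min[3, 3, -3, 3, 4] = -3.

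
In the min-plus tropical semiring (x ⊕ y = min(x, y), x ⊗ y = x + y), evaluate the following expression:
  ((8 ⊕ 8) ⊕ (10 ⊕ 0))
((8 ⊕ 8) ⊕ (10 ⊕ 0)) = 0

Expand innermost to outermost. Recall ⊕ takes the minimum of its arguments and ⊗ takes their sum. Working out the expression ((8 ⊕ 8) ⊕ (10 ⊕ 0)) gives 0.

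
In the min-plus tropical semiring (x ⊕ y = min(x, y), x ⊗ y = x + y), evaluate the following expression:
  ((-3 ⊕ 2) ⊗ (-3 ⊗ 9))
((-3 ⊕ 2) ⊗ (-3 ⊗ 9)) = 3

Expand innermost to outermost. Recall ⊕ takes the minimum of its arguments and ⊗ takes their sum. Working out the expression ((-3 ⊕ 2) ⊗ (-3 ⊗ 9)) gives 3.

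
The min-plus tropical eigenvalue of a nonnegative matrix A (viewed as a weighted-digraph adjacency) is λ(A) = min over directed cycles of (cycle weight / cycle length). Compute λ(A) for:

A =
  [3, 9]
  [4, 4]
λ(A) = 3

Enumerate directed cycles and compute their means (weight / length). Sample:
  cycle 0 → 0: weight = 3, length = 1, mean = 3/1 ≈ 3.000
  cycle 1 → 1: weight = 4, length = 1, mean = 4/1 ≈ 4.000
  cycle 0 → 1 → 0: weight = 13, length = 2, mean = 13/2 ≈ 6.500
  cycle 1 → 0 → 1: weight = 13, length = 2, mean = 13/2 ≈ 6.500
Minimum mean = 3.000, attained e.g. along the cycle 0 → 0 with weight 3 and length 1. So λ(A) = 3/1 = 3.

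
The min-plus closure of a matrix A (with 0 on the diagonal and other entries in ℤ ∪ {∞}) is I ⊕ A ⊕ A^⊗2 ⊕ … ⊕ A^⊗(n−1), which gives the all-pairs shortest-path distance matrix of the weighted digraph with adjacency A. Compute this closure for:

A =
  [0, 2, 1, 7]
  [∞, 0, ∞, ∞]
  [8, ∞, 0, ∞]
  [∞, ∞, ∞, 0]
Closure =
  [0, 2, 1, 7]
  [∞, 0, ∞, ∞]
  [8, 10, 0, 15]
  [∞, ∞, ∞, 0]

This is the Floyd-Warshall all-pairs shortest-path computation. For each intermediate vertex k = 0, 1, …, 3, update dist[i][j] ← min(dist[i][j], dist[i][k] + dist[k][j]). The final matrix gives, for each (i, j), the minimum total weight of any directed path from i to j (possibly empty when i = j).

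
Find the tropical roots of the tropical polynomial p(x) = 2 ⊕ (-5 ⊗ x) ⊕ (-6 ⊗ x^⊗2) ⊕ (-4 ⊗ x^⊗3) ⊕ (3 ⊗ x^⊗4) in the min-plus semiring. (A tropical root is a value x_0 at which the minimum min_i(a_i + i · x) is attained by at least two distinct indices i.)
Roots: {-7, -2, 1, 7}

Each tropical root is a break point of the lower envelope of the lines y = a_i + i · x (there are 5 lines, with slopes 0, 1, ..., 4). Only the lines that attain the minimum somewhere contribute to roots; other lines are dominated. Here the surviving (envelope) indices are i = 4, i = 3, i = 2, i = 1, i = 0.
Intersections between consecutive envelope lines give the roots: for adjacent envelope indices i < j the intersection is x = (a_i − a_j) / (j − i). Reading off the sorted break points: {-7, -2, 1, 7}.
Verification: at each break x_0, at least two indices attain the minimum of min_i(a_i + i · x_0).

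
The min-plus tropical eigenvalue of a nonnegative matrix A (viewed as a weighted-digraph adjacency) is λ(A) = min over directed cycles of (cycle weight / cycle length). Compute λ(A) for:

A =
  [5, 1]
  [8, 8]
λ(A) = 9/2

Enumerate directed cycles and compute their means (weight / length). Sample:
  cycle 0 → 0: weight = 5, length = 1, mean = 5/1 ≈ 5.000
  cycle 1 → 1: weight = 8, length = 1, mean = 8/1 ≈ 8.000
  cycle 0 → 1 → 0: weight = 9, length = 2, mean = 9/2 ≈ 4.500
  cycle 1 → 0 → 1: weight = 9, length = 2, mean = 9/2 ≈ 4.500
Minimum mean = 4.500, attained e.g. along the cycle 0 → 1 → 0 with weight 9 and length 2. So λ(A) = 9/2 = 9/2.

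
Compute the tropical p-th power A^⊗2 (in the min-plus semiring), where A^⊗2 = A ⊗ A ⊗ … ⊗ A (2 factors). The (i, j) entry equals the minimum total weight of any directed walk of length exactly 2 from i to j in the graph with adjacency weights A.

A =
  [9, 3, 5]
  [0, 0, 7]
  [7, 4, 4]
A^⊗2 =
  [3, 3, 9]
  [0, 0, 5]
  [4, 4, 8]

Each entry (A^⊗2)_ij equals the minimum over all length-2 walks i = v_0 → v_1 → … → v_2 = j of Σ_t A[v_t][v_{t+1}]. For example, for (i, j) = (0, 2) we minimise over 3 possible intermediate vertex sequences; the minimum is 9, attained along the walk 0 → 2 → 2.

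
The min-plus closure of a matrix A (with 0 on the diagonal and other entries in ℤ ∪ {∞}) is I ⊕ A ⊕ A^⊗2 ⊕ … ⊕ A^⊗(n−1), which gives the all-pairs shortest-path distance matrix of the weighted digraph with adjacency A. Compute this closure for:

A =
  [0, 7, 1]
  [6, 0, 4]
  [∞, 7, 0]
Closure =
  [0, 7, 1]
  [6, 0, 4]
  [13, 7, 0]

This is the Floyd-Warshall all-pairs shortest-path computation. For each intermediate vertex k = 0, 1, …, 2, update dist[i][j] ← min(dist[i][j], dist[i][k] + dist[k][j]). The final matrix gives, for each (i, j), the minimum total weight of any directed path from i to j (possibly empty when i = j).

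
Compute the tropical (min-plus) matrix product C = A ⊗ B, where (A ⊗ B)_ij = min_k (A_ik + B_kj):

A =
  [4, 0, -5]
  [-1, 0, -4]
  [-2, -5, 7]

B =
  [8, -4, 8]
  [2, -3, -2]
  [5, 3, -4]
A ⊗ B =
  [0, -3, -9]
  [1, -5, -8]
  [-3, -8, -7]

Apply the min-plus product entry-by-entry:
  C[0][0] = min over k of (A[0][0] + B[0][0] = 4 + 8 = 12, A[0][1] + B[1][0] = 0 + 2 = 2, A[0][2] + B[2][0] = -5 + 5 = 0) = 0 (attained at k = 2)
  C[0][1] = min over k of (A[0][0] + B[0][1] = 4 + -4 = 0, A[0][1] + B[1][1] = 0 + -3 = -3, A[0][2] + B[2][1] = -5 + 3 = -2) = -3 (attained at k = 1)
  C[0][2] = min over k of (A[0][0] + B[0][2] = 4 + 8 = 12, A[0][1] + B[1][2] = 0 + -2 = -2, A[0][2] + B[2][2] = -5 + -4 = -9) = -9 (attained at k = 2)
  C[1][0] = min over k of (A[1][0] + B[0][0] = -1 + 8 = 7, A[1][1] + B[1][0] = 0 + 2 = 2, A[1][2] + B[2][0] = -4 + 5 = 1) = 1 (attained at k = 2)
  C[1][1] = min over k of (A[1][0] + B[0][1] = -1 + -4 = -5, A[1][1] + B[1][1] = 0 + -3 = -3, A[1][2] + B[2][1] = -4 + 3 = -1) = -5 (attained at k = 0)
  C[1][2] = min over k of (A[1][0] + B[0][2] = -1 + 8 = 7, A[1][1] + B[1][2] = 0 + -2 = -2, A[1][2] + B[2][2] = -4 + -4 = -8) = -8 (attained at k = 2)
  C[2][0] = min over k of (A[2][0] + B[0][0] = -2 + 8 = 6, A[2][1] + B[1][0] = -5 + 2 = -3, A[2][2] + B[2][0] = 7 + 5 = 12) = -3 (attained at k = 1)
  C[2][1] = min over k of (A[2][0] + B[0][1] = -2 + -4 = -6, A[2][1] + B[1][1] = -5 + -3 = -8, A[2][2] + B[2][1] = 7 + 3 = 10) = -8 (attained at k = 1)
  C[2][2] = min over k of (A[2][0] + B[0][2] = -2 + 8 = 6, A[2][1] + B[1][2] = -5 + -2 = -7, A[2][2] + B[2][2] = 7 + -4 = 3) = -7 (attained at k = 1)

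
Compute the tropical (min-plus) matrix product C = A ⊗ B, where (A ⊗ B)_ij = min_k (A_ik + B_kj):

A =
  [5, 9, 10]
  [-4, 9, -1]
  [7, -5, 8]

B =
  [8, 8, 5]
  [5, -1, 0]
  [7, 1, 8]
A ⊗ B =
  [13, 8, 9]
  [4, 0, 1]
  [0, -6, -5]

Apply the min-plus product entry-by-entry:
  C[0][0] = min over k of (A[0][0] + B[0][0] = 5 + 8 = 13, A[0][1] + B[1][0] = 9 + 5 = 14, A[0][2] + B[2][0] = 10 + 7 = 17) = 13 (attained at k = 0)
  C[0][1] = min over k of (A[0][0] + B[0][1] = 5 + 8 = 13, A[0][1] + B[1][1] = 9 + -1 = 8, A[0][2] + B[2][1] = 10 + 1 = 11) = 8 (attained at k = 1)
  C[0][2] = min over k of (A[0][0] + B[0][2] = 5 + 5 = 10, A[0][1] + B[1][2] = 9 + 0 = 9, A[0][2] + B[2][2] = 10 + 8 = 18) = 9 (attained at k = 1)
  C[1][0] = min over k of (A[1][0] + B[0][0] = -4 + 8 = 4, A[1][1] + B[1][0] = 9 + 5 = 14, A[1][2] + B[2][0] = -1 + 7 = 6) = 4 (attained at k = 0)
  C[1][1] = min over k of (A[1][0] + B[0][1] = -4 + 8 = 4, A[1][1] + B[1][1] = 9 + -1 = 8, A[1][2] + B[2][1] = -1 + 1 = 0) = 0 (attained at k = 2)
  C[1][2] = min over k of (A[1][0] + B[0][2] = -4 + 5 = 1, A[1][1] + B[1][2] = 9 + 0 = 9, A[1][2] + B[2][2] = -1 + 8 = 7) = 1 (attained at k = 0)
  C[2][0] = min over k of (A[2][0] + B[0][0] = 7 + 8 = 15, A[2][1] + B[1][0] = -5 + 5 = 0, A[2][2] + B[2][0] = 8 + 7 = 15) = 0 (attained at k = 1)
  C[2][1] = min over k of (A[2][0] + B[0][1] = 7 + 8 = 15, A[2][1] + B[1][1] = -5 + -1 = -6, A[2][2] + B[2][1] = 8 + 1 = 9) = -6 (attained at k = 1)
  C[2][2] = min over k of (A[2][0] + B[0][2] = 7 + 5 = 12, A[2][1] + B[1][2] = -5 + 0 = -5, A[2][2] + B[2][2] = 8 + 8 = 16) = -5 (attained at k = 1)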